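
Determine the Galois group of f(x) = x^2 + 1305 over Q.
Gal(K/Q) = Z/2Z (cyclic of order 2)

x^2 + 1305 is irreducible over Q since -1305 is not a rational square. The splitting field Q(sqrt(-1305)) has degree 2 over Q, and its unique nontrivial automorphism is sqrt(-1305) ↦ -sqrt(-1305). Hence Gal(Q(sqrt(-1305))/Q) = Z/2Z.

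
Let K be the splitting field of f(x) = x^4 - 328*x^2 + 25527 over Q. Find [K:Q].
[K:Q] = 4

f factors as (x^2 - 127)(x^2 - 201); the splitting field is K = Q(sqrt(127), sqrt(201)). Since 127, 201, and 25527 are all non-squares in Q, the three subfields Q(sqrt(127)), Q(sqrt(201)), Q(sqrt(25527)) are distinct degree-2 extensions, so [K:Q] = 4 (Klein four Galois group).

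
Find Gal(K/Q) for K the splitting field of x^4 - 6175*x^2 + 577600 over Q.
Gal(K/Q) = Z/2Z (cyclic of order 2)

f factors as (x^2 - 6080)(x^2 - 95), so the splitting field is K = Q(sqrt(6080), sqrt(95)). The squarefree part of 6080 is 95 and the squarefree part of 95 is also 95, so sqrt(6080) and sqrt(95) are both rational multiples of sqrt(95). Hence Q(sqrt(6080)) = Q(sqrt(95)) = Q(sqrt(95)), and the splitting field collapses to a single degree-2 extension with Galois group Z/2Z.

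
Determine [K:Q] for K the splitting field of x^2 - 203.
[K:Q] = 2

The polynomial x^2 - 203 is irreducible over Q since 203 is not a perfect square. Its splitting field is Q(sqrt(203)), which has degree 2 over Q.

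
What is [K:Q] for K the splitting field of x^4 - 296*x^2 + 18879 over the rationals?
[K:Q] = 4

f factors as (x^2 - 93)(x^2 - 203); the splitting field is K = Q(sqrt(93), sqrt(203)). Since 93, 203, and 18879 are all non-squares in Q, the three subfields Q(sqrt(93)), Q(sqrt(203)), Q(sqrt(18879)) are distinct degree-2 extensions, so [K:Q] = 4 (Klein four Galois group).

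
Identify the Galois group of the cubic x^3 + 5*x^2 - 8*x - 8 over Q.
Gal(K/Q) = S_3 (symmetric group of order 6)

Compute the discriminant of x^3 + (5)*x^2 + (-8)*x + (-8): Δ = 11680. Since Δ is not a rational square, the Galois group is not contained in A_3; it must be the full S_3 (irreducibility of the cubic rules out anything smaller).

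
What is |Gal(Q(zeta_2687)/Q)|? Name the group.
|Gal(Q(zeta_2687)/Q)| = phi(2687) = 2686; group ≅ (Z/2687Z)^* ≅ Z/2686Z

The n-th cyclotomic polynomial Φ_2687(x) is the minimal polynomial of zeta_2687 over Q and has degree phi(2687) = 2686. So Q(zeta_2687) is a degree-2686 Galois extension with Galois group (Z/2687Z)^*. (Z/2687Z)^* is cyclic since 2687 is an odd prime power (or 4). Hence Gal(Q(zeta_2687)/Q) ≅ Z/2686Z.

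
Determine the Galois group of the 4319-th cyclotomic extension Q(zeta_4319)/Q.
|Gal(Q(zeta_4319)/Q)| = phi(4319) = 3696; group ≅ (Z/4319Z)^* ≅ Z/6Z × Z/616Z

The n-th cyclotomic polynomial Φ_4319(x) is the minimal polynomial of zeta_4319 over Q and has degree phi(4319) = 3696. So Q(zeta_4319) is a degree-3696 Galois extension with Galois group (Z/4319Z)^*. By CRT, (Z/4319Z)^* ≅ (Z/7Z)^* × (Z/617Z)^*. Each prime-power unit group is (Z/7Z)^* ≅ Z/6Z; (Z/617Z)^* ≅ Z/616Z. Hence Gal(Q(zeta_4319)/Q) ≅ Z/6Z × Z/616Z.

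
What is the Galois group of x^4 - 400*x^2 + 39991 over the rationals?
Gal(K/Q) = V_4 (Klein four-group, Z/2Z × Z/2Z)

f factors as (x^2 - 203)(x^2 - 197), so the splitting field is K = Q(sqrt(203), sqrt(197)). The elements 203, 197, 39991 are all non-squares in Q, so sqrt(203) and sqrt(197) generate independent quadratic extensions. Thus [K:Q] = 4 and Gal(K/Q) is generated by the two order-2 automorphisms sqrt(203) ↦ -sqrt(203) and sqrt(197) ↦ -sqrt(197), giving V_4.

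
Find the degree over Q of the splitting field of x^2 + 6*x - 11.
[K:Q] = 2

The discriminant of x^2 + (6)*x + (-11) is b^2 - 4c = 36 - (-44) = 80. Since 80 is not a perfect square in Q, the polynomial is irreducible over Q. Its two roots generate a degree-2 extension, so [K:Q] = 2.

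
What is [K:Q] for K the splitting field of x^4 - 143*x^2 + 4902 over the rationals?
[K:Q] = 4

f factors as (x^2 - 57)(x^2 - 86); the splitting field is K = Q(sqrt(57), sqrt(86)). Since 57, 86, and 4902 are all non-squares in Q, the three subfields Q(sqrt(57)), Q(sqrt(86)), Q(sqrt(4902)) are distinct degree-2 extensions, so [K:Q] = 4 (Klein four Galois group).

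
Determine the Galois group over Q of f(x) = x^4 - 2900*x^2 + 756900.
Gal(K/Q) = Z/2Z (cyclic of order 2)

f factors as (x^2 - 2610)(x^2 - 290), so the splitting field is K = Q(sqrt(2610), sqrt(290)). The squarefree part of 2610 is 290 and the squarefree part of 290 is also 290, so sqrt(2610) and sqrt(290) are both rational multiples of sqrt(290). Hence Q(sqrt(2610)) = Q(sqrt(290)) = Q(sqrt(290)), and the splitting field collapses to a single degree-2 extension with Galois group Z/2Z.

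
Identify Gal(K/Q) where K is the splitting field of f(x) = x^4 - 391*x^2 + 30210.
Gal(K/Q) = V_4 (Klein four-group, Z/2Z × Z/2Z)

f factors as (x^2 - 285)(x^2 - 106), so the splitting field is K = Q(sqrt(285), sqrt(106)). The elements 285, 106, 30210 are all non-squares in Q, so sqrt(285) and sqrt(106) generate independent quadratic extensions. Thus [K:Q] = 4 and Gal(K/Q) is generated by the two order-2 automorphisms sqrt(285) ↦ -sqrt(285) and sqrt(106) ↦ -sqrt(106), giving V_4.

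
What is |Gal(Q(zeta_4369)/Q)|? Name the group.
|Gal(Q(zeta_4369)/Q)| = phi(4369) = 4096; group ≅ (Z/4369Z)^* ≅ Z/16Z × Z/256Z

The n-th cyclotomic polynomial Φ_4369(x) is the minimal polynomial of zeta_4369 over Q and has degree phi(4369) = 4096. So Q(zeta_4369) is a degree-4096 Galois extension with Galois group (Z/4369Z)^*. By CRT, (Z/4369Z)^* ≅ (Z/17Z)^* × (Z/257Z)^*. Each prime-power unit group is (Z/17Z)^* ≅ Z/16Z; (Z/257Z)^* ≅ Z/256Z. Hence Gal(Q(zeta_4369)/Q) ≅ Z/16Z × Z/256Z.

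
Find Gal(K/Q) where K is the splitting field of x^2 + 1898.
Gal(K/Q) = Z/2Z (cyclic of order 2)

x^2 + 1898 is irreducible over Q since -1898 is not a rational square. The splitting field Q(sqrt(-1898)) has degree 2 over Q, and its unique nontrivial automorphism is sqrt(-1898) ↦ -sqrt(-1898). Hence Gal(Q(sqrt(-1898))/Q) = Z/2Z.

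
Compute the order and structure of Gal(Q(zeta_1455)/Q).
|Gal(Q(zeta_1455)/Q)| = phi(1455) = 768; group ≅ (Z/1455Z)^* ≅ Z/2Z × Z/4Z × Z/96Z

The n-th cyclotomic polynomial Φ_1455(x) is the minimal polynomial of zeta_1455 over Q and has degree phi(1455) = 768. So Q(zeta_1455) is a degree-768 Galois extension with Galois group (Z/1455Z)^*. By CRT, (Z/1455Z)^* ≅ (Z/3Z)^* × (Z/5Z)^* × (Z/97Z)^*. Each prime-power unit group is (Z/3Z)^* ≅ Z/2Z; (Z/5Z)^* ≅ Z/4Z; (Z/97Z)^* ≅ Z/96Z. Hence Gal(Q(zeta_1455)/Q) ≅ Z/2Z × Z/4Z × Z/96Z.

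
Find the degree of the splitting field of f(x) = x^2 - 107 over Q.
[K:Q] = 2

The polynomial x^2 - 107 is irreducible over Q since 107 is not a perfect square. Its splitting field is Q(sqrt(107)), which has degree 2 over Q.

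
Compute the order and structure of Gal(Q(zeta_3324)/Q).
|Gal(Q(zeta_3324)/Q)| = phi(3324) = 1104; group ≅ (Z/3324Z)^* ≅ Z/2Z × Z/2Z × Z/276Z

The n-th cyclotomic polynomial Φ_3324(x) is the minimal polynomial of zeta_3324 over Q and has degree phi(3324) = 1104. So Q(zeta_3324) is a degree-1104 Galois extension with Galois group (Z/3324Z)^*. By CRT, (Z/3324Z)^* ≅ (Z/4Z)^* × (Z/3Z)^* × (Z/277Z)^*. Each prime-power unit group is (Z/4Z)^* ≅ Z/2Z; (Z/3Z)^* ≅ Z/2Z; (Z/277Z)^* ≅ Z/276Z. Hence Gal(Q(zeta_3324)/Q) ≅ Z/2Z × Z/2Z × Z/276Z.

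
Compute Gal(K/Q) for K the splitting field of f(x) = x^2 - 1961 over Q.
Gal(K/Q) = Z/2Z (cyclic of order 2)

x^2 - 1961 is irreducible over Q since 1961 is not a rational square. The splitting field Q(sqrt(1961)) has degree 2 over Q, and its unique nontrivial automorphism is sqrt(1961) ↦ -sqrt(1961). Hence Gal(Q(sqrt(1961))/Q) = Z/2Z.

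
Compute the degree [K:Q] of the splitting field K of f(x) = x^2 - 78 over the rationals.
[K:Q] = 2

The polynomial x^2 - 78 is irreducible over Q since 78 is not a perfect square. Its splitting field is Q(sqrt(78)), which has degree 2 over Q.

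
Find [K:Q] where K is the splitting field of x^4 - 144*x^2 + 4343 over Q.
[K:Q] = 4

f factors as (x^2 - 43)(x^2 - 101); the splitting field is K = Q(sqrt(43), sqrt(101)). Since 43, 101, and 4343 are all non-squares in Q, the three subfields Q(sqrt(43)), Q(sqrt(101)), Q(sqrt(4343)) are distinct degree-2 extensions, so [K:Q] = 4 (Klein four Galois group).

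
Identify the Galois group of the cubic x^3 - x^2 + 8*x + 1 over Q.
Gal(K/Q) = S_3 (symmetric group of order 6)

Compute the discriminant of x^3 + (-1)*x^2 + (8)*x + (1): Δ = -2151. Since Δ is not a rational square, the Galois group is not contained in A_3; it must be the full S_3 (irreducibility of the cubic rules out anything smaller).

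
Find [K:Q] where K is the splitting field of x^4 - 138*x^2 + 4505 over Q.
[K:Q] = 4

f factors as (x^2 - 85)(x^2 - 53); the splitting field is K = Q(sqrt(85), sqrt(53)). Since 85, 53, and 4505 are all non-squares in Q, the three subfields Q(sqrt(85)), Q(sqrt(53)), Q(sqrt(4505)) are distinct degree-2 extensions, so [K:Q] = 4 (Klein four Galois group).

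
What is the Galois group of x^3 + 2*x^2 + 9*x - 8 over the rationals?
Gal(K/Q) = S_3 (symmetric group of order 6)

Compute the discriminant of x^3 + (2)*x^2 + (9)*x + (-8): Δ = -6656. Since Δ is not a rational square, the Galois group is not contained in A_3; it must be the full S_3 (irreducibility of the cubic rules out anything smaller).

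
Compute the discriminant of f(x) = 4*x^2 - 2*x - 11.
Δ = 180

For a quadratic a x^2 + b x + c the discriminant is Δ = b^2 - 4ac = (-2)^2 - 4*(4)*(-11) = 4 - (-176) = 180.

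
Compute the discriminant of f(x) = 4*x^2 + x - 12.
Δ = 193

For a quadratic a x^2 + b x + c the discriminant is Δ = b^2 - 4ac = (1)^2 - 4*(4)*(-12) = 1 - (-192) = 193.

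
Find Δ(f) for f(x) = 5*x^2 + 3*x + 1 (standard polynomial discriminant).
Δ = -11

For a quadratic a x^2 + b x + c the discriminant is Δ = b^2 - 4ac = (3)^2 - 4*(5)*(1) = 9 - (20) = -11.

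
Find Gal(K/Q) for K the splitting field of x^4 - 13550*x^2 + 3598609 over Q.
Gal(K/Q) = Z/2Z (cyclic of order 2)

f factors as (x^2 - 13279)(x^2 - 271), so the splitting field is K = Q(sqrt(13279), sqrt(271)). The squarefree part of 13279 is 271 and the squarefree part of 271 is also 271, so sqrt(13279) and sqrt(271) are both rational multiples of sqrt(271). Hence Q(sqrt(13279)) = Q(sqrt(271)) = Q(sqrt(271)), and the splitting field collapses to a single degree-2 extension with Galois group Z/2Z.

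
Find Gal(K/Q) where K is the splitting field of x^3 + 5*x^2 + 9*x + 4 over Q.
Gal(K/Q) = S_3 (symmetric group of order 6)

Compute the discriminant of x^3 + (5)*x^2 + (9)*x + (4): Δ = -83. Since Δ is not a rational square, the Galois group is not contained in A_3; it must be the full S_3 (irreducibility of the cubic rules out anything smaller).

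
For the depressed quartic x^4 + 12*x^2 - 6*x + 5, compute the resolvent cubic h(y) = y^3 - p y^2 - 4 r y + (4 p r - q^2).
h(y) = y^3 - 12*y^2 - 20*y + 204

Identify coefficients: p = 12, q = -6, r = 5.
Plug into h(y) = y^3 - p y^2 - 4 r y + (4 p r - q^2):
  h(y) = y^3 - (12) y^2 - 4*(5) y + (4*(12)*(5) - (-6)^2)
       = y^3 + (-12) y^2 + (-20) y + (204).
Simplifying: h(y) = y^3 - 12*y^2 - 20*y + 204.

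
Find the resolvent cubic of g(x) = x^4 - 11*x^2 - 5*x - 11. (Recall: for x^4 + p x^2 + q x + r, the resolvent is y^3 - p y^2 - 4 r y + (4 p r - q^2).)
h(y) = y^3 + 11*y^2 + 44*y + 459

Identify coefficients: p = -11, q = -5, r = -11.
Plug into h(y) = y^3 - p y^2 - 4 r y + (4 p r - q^2):
  h(y) = y^3 - (-11) y^2 - 4*(-11) y + (4*(-11)*(-11) - (-5)^2)
       = y^3 + (11) y^2 + (44) y + (459).
Simplifying: h(y) = y^3 + 11*y^2 + 44*y + 459.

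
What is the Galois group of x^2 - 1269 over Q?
Gal(K/Q) = Z/2Z (cyclic of order 2)

x^2 - 1269 is irreducible over Q since 1269 is not a rational square. The splitting field Q(sqrt(1269)) has degree 2 over Q, and its unique nontrivial automorphism is sqrt(1269) ↦ -sqrt(1269). Hence Gal(Q(sqrt(1269))/Q) = Z/2Z.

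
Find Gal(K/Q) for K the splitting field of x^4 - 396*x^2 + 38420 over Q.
Gal(K/Q) = V_4 (Klein four-group, Z/2Z × Z/2Z)

f factors as (x^2 - 226)(x^2 - 170), so the splitting field is K = Q(sqrt(226), sqrt(170)). The elements 226, 170, 38420 are all non-squares in Q, so sqrt(226) and sqrt(170) generate independent quadratic extensions. Thus [K:Q] = 4 and Gal(K/Q) is generated by the two order-2 automorphisms sqrt(226) ↦ -sqrt(226) and sqrt(170) ↦ -sqrt(170), giving V_4.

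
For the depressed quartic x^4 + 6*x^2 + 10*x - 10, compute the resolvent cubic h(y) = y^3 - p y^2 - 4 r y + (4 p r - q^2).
h(y) = y^3 - 6*y^2 + 40*y - 340

Identify coefficients: p = 6, q = 10, r = -10.
Plug into h(y) = y^3 - p y^2 - 4 r y + (4 p r - q^2):
  h(y) = y^3 - (6) y^2 - 4*(-10) y + (4*(6)*(-10) - (10)^2)
       = y^3 + (-6) y^2 + (40) y + (-340).
Simplifying: h(y) = y^3 - 6*y^2 + 40*y - 340.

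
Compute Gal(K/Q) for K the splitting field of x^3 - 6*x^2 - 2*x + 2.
Gal(K/Q) = S_3 (symmetric group of order 6)

Compute the discriminant of x^3 + (-6)*x^2 + (-2)*x + (2): Δ = 2228. Since Δ is not a rational square, the Galois group is not contained in A_3; it must be the full S_3 (irreducibility of the cubic rules out anything smaller).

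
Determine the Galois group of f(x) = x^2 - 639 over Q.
Gal(K/Q) = Z/2Z (cyclic of order 2)

x^2 - 639 is irreducible over Q since 639 is not a rational square. The splitting field Q(sqrt(639)) has degree 2 over Q, and its unique nontrivial automorphism is sqrt(639) ↦ -sqrt(639). Hence Gal(Q(sqrt(639))/Q) = Z/2Z.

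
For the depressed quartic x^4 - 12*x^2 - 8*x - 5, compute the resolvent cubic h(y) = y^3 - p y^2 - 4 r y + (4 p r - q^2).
h(y) = y^3 + 12*y^2 + 20*y + 176

Identify coefficients: p = -12, q = -8, r = -5.
Plug into h(y) = y^3 - p y^2 - 4 r y + (4 p r - q^2):
  h(y) = y^3 - (-12) y^2 - 4*(-5) y + (4*(-12)*(-5) - (-8)^2)
       = y^3 + (12) y^2 + (20) y + (176).
Simplifying: h(y) = y^3 + 12*y^2 + 20*y + 176.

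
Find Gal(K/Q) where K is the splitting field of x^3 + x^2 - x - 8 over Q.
Gal(K/Q) = S_3 (symmetric group of order 6)

Compute the discriminant of x^3 + (1)*x^2 + (-1)*x + (-8): Δ = -1547. Since Δ is not a rational square, the Galois group is not contained in A_3; it must be the full S_3 (irreducibility of the cubic rules out anything smaller).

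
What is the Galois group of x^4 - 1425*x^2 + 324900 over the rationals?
Gal(K/Q) = Z/2Z (cyclic of order 2)

f factors as (x^2 - 1140)(x^2 - 285), so the splitting field is K = Q(sqrt(1140), sqrt(285)). The squarefree part of 1140 is 285 and the squarefree part of 285 is also 285, so sqrt(1140) and sqrt(285) are both rational multiples of sqrt(285). Hence Q(sqrt(1140)) = Q(sqrt(285)) = Q(sqrt(285)), and the splitting field collapses to a single degree-2 extension with Galois group Z/2Z.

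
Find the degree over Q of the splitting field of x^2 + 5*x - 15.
[K:Q] = 2

The discriminant of x^2 + (5)*x + (-15) is b^2 - 4c = 25 - (-60) = 85. Since 85 is not a perfect square in Q, the polynomial is irreducible over Q. Its two roots generate a degree-2 extension, so [K:Q] = 2.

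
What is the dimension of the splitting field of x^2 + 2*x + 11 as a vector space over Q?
[K:Q] = 2

The discriminant of x^2 + (2)*x + (11) is b^2 - 4c = 4 - (44) = -40. Since -40 is not a perfect square in Q, the polynomial is irreducible over Q. Its two roots generate a degree-2 extension, so [K:Q] = 2.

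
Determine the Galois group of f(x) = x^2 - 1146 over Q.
Gal(K/Q) = Z/2Z (cyclic of order 2)

x^2 - 1146 is irreducible over Q since 1146 is not a rational square. The splitting field Q(sqrt(1146)) has degree 2 over Q, and its unique nontrivial automorphism is sqrt(1146) ↦ -sqrt(1146). Hence Gal(Q(sqrt(1146))/Q) = Z/2Z.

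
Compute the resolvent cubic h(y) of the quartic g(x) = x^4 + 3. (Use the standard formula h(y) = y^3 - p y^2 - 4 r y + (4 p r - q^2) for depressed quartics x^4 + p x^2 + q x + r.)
h(y) = y^3 - 12*y

Identify coefficients: p = 0, q = 0, r = 3.
Plug into h(y) = y^3 - p y^2 - 4 r y + (4 p r - q^2):
  h(y) = y^3 - (0) y^2 - 4*(3) y + (4*(0)*(3) - (0)^2)
       = y^3 + (0) y^2 + (-12) y + (0).
Simplifying: h(y) = y^3 - 12*y.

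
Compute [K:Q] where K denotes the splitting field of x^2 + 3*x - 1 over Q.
[K:Q] = 2

The discriminant of x^2 + (3)*x + (-1) is b^2 - 4c = 9 - (-4) = 13. Since 13 is not a perfect square in Q, the polynomial is irreducible over Q. Its two roots generate a degree-2 extension, so [K:Q] = 2.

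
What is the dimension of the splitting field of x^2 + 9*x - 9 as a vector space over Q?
[K:Q] = 2

The discriminant of x^2 + (9)*x + (-9) is b^2 - 4c = 81 - (-36) = 117. Since 117 is not a perfect square in Q, the polynomial is irreducible over Q. Its two roots generate a degree-2 extension, so [K:Q] = 2.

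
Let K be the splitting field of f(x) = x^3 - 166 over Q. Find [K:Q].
[K:Q] = 6

x^3 - 166 has one real root r = 166^(1/3) and two complex roots r*zeta_3, r*zeta_3^2 where zeta_3 = e^(2*pi*i/3). The splitting field is Q(r, zeta_3). [Q(r):Q] = 3 and [Q(zeta_3):Q] = 2 with gcd = 1, so [Q(r, zeta_3):Q] = 3 * 2 = 6.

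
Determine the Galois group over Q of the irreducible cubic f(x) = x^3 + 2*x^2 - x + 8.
Gal(K/Q) = S_3 (symmetric group of order 6)

Compute the discriminant of x^3 + (2)*x^2 + (-1)*x + (8): Δ = -2264. Since Δ is not a rational square, the Galois group is not contained in A_3; it must be the full S_3 (irreducibility of the cubic rules out anything smaller).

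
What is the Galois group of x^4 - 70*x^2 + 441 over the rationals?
Gal(K/Q) = Z/2Z (cyclic of order 2)

f factors as (x^2 - 7)(x^2 - 63), so the splitting field is K = Q(sqrt(7), sqrt(63)). The squarefree part of 7 is 7 and the squarefree part of 63 is also 7, so sqrt(7) and sqrt(63) are both rational multiples of sqrt(7). Hence Q(sqrt(7)) = Q(sqrt(63)) = Q(sqrt(7)), and the splitting field collapses to a single degree-2 extension with Galois group Z/2Z.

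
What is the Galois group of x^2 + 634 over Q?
Gal(K/Q) = Z/2Z (cyclic of order 2)

x^2 + 634 is irreducible over Q since -634 is not a rational square. The splitting field Q(sqrt(-634)) has degree 2 over Q, and its unique nontrivial automorphism is sqrt(-634) ↦ -sqrt(-634). Hence Gal(Q(sqrt(-634))/Q) = Z/2Z.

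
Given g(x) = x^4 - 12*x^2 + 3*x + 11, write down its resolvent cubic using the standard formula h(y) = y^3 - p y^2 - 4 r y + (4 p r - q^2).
h(y) = y^3 + 12*y^2 - 44*y - 537

Identify coefficients: p = -12, q = 3, r = 11.
Plug into h(y) = y^3 - p y^2 - 4 r y + (4 p r - q^2):
  h(y) = y^3 - (-12) y^2 - 4*(11) y + (4*(-12)*(11) - (3)^2)
       = y^3 + (12) y^2 + (-44) y + (-537).
Simplifying: h(y) = y^3 + 12*y^2 - 44*y - 537.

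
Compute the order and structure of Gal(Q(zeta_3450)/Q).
|Gal(Q(zeta_3450)/Q)| = phi(3450) = 880; group ≅ (Z/3450Z)^* ≅ Z/2Z × Z/20Z × Z/22Z

The n-th cyclotomic polynomial Φ_3450(x) is the minimal polynomial of zeta_3450 over Q and has degree phi(3450) = 880. So Q(zeta_3450) is a degree-880 Galois extension with Galois group (Z/3450Z)^*. By CRT, (Z/3450Z)^* ≅ (Z/2Z)^* × (Z/3Z)^* × (Z/25Z)^* × (Z/23Z)^*. Each prime-power unit group is (Z/2Z)^* ≅ trivial group (order 1); (Z/3Z)^* ≅ Z/2Z; (Z/25Z)^* ≅ Z/20Z; (Z/23Z)^* ≅ Z/22Z. Hence Gal(Q(zeta_3450)/Q) ≅ Z/2Z × Z/20Z × Z/22Z.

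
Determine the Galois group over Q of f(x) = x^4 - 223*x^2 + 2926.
Gal(K/Q) = V_4 (Klein four-group, Z/2Z × Z/2Z)

f factors as (x^2 - 14)(x^2 - 209), so the splitting field is K = Q(sqrt(14), sqrt(209)). The elements 14, 209, 2926 are all non-squares in Q, so sqrt(14) and sqrt(209) generate independent quadratic extensions. Thus [K:Q] = 4 and Gal(K/Q) is generated by the two order-2 automorphisms sqrt(14) ↦ -sqrt(14) and sqrt(209) ↦ -sqrt(209), giving V_4.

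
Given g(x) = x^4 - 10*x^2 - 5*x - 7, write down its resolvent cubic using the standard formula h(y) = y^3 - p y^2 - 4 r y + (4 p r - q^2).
h(y) = y^3 + 10*y^2 + 28*y + 255

Identify coefficients: p = -10, q = -5, r = -7.
Plug into h(y) = y^3 - p y^2 - 4 r y + (4 p r - q^2):
  h(y) = y^3 - (-10) y^2 - 4*(-7) y + (4*(-10)*(-7) - (-5)^2)
       = y^3 + (10) y^2 + (28) y + (255).
Simplifying: h(y) = y^3 + 10*y^2 + 28*y + 255.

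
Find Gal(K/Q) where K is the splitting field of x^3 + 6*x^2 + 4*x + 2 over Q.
Gal(K/Q) = S_3 (symmetric group of order 6)

Compute the discriminant of x^3 + (6)*x^2 + (4)*x + (2): Δ = -652. Since Δ is not a rational square, the Galois group is not contained in A_3; it must be the full S_3 (irreducibility of the cubic rules out anything smaller).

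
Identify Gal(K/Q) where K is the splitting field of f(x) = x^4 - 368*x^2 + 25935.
Gal(K/Q) = V_4 (Klein four-group, Z/2Z × Z/2Z)

f factors as (x^2 - 95)(x^2 - 273), so the splitting field is K = Q(sqrt(95), sqrt(273)). The elements 95, 273, 25935 are all non-squares in Q, so sqrt(95) and sqrt(273) generate independent quadratic extensions. Thus [K:Q] = 4 and Gal(K/Q) is generated by the two order-2 automorphisms sqrt(95) ↦ -sqrt(95) and sqrt(273) ↦ -sqrt(273), giving V_4.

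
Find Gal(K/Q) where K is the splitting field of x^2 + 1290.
Gal(K/Q) = Z/2Z (cyclic of order 2)

x^2 + 1290 is irreducible over Q since -1290 is not a rational square. The splitting field Q(sqrt(-1290)) has degree 2 over Q, and its unique nontrivial automorphism is sqrt(-1290) ↦ -sqrt(-1290). Hence Gal(Q(sqrt(-1290))/Q) = Z/2Z.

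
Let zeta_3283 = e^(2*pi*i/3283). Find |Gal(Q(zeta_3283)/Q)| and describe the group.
|Gal(Q(zeta_3283)/Q)| = phi(3283) = 2772; group ≅ (Z/3283Z)^* ≅ Z/42Z × Z/66Z

The n-th cyclotomic polynomial Φ_3283(x) is the minimal polynomial of zeta_3283 over Q and has degree phi(3283) = 2772. So Q(zeta_3283) is a degree-2772 Galois extension with Galois group (Z/3283Z)^*. By CRT, (Z/3283Z)^* ≅ (Z/49Z)^* × (Z/67Z)^*. Each prime-power unit group is (Z/49Z)^* ≅ Z/42Z; (Z/67Z)^* ≅ Z/66Z. Hence Gal(Q(zeta_3283)/Q) ≅ Z/42Z × Z/66Z.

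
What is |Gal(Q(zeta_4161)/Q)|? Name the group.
|Gal(Q(zeta_4161)/Q)| = phi(4161) = 2592; group ≅ (Z/4161Z)^* ≅ Z/2Z × Z/18Z × Z/72Z

The n-th cyclotomic polynomial Φ_4161(x) is the minimal polynomial of zeta_4161 over Q and has degree phi(4161) = 2592. So Q(zeta_4161) is a degree-2592 Galois extension with Galois group (Z/4161Z)^*. By CRT, (Z/4161Z)^* ≅ (Z/3Z)^* × (Z/19Z)^* × (Z/73Z)^*. Each prime-power unit group is (Z/3Z)^* ≅ Z/2Z; (Z/19Z)^* ≅ Z/18Z; (Z/73Z)^* ≅ Z/72Z. Hence Gal(Q(zeta_4161)/Q) ≅ Z/2Z × Z/18Z × Z/72Z.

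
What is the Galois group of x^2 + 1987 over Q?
Gal(K/Q) = Z/2Z (cyclic of order 2)

x^2 + 1987 is irreducible over Q since -1987 is not a rational square. The splitting field Q(sqrt(-1987)) has degree 2 over Q, and its unique nontrivial automorphism is sqrt(-1987) ↦ -sqrt(-1987). Hence Gal(Q(sqrt(-1987))/Q) = Z/2Z.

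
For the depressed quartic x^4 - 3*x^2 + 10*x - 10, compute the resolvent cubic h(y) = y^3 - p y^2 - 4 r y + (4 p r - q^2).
h(y) = y^3 + 3*y^2 + 40*y + 20

Identify coefficients: p = -3, q = 10, r = -10.
Plug into h(y) = y^3 - p y^2 - 4 r y + (4 p r - q^2):
  h(y) = y^3 - (-3) y^2 - 4*(-10) y + (4*(-3)*(-10) - (10)^2)
       = y^3 + (3) y^2 + (40) y + (20).
Simplifying: h(y) = y^3 + 3*y^2 + 40*y + 20.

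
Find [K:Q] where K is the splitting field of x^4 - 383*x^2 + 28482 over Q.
[K:Q] = 4

f factors as (x^2 - 101)(x^2 - 282); the splitting field is K = Q(sqrt(101), sqrt(282)). Since 101, 282, and 28482 are all non-squares in Q, the three subfields Q(sqrt(101)), Q(sqrt(282)), Q(sqrt(28482)) are distinct degree-2 extensions, so [K:Q] = 4 (Klein four Galois group).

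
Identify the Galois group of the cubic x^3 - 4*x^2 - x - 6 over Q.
Gal(K/Q) = S_3 (symmetric group of order 6)

Compute the discriminant of x^3 + (-4)*x^2 + (-1)*x + (-6): Δ = -2920. Since Δ is not a rational square, the Galois group is not contained in A_3; it must be the full S_3 (irreducibility of the cubic rules out anything smaller).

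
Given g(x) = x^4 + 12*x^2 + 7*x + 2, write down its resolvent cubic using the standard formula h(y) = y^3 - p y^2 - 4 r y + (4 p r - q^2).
h(y) = y^3 - 12*y^2 - 8*y + 47

Identify coefficients: p = 12, q = 7, r = 2.
Plug into h(y) = y^3 - p y^2 - 4 r y + (4 p r - q^2):
  h(y) = y^3 - (12) y^2 - 4*(2) y + (4*(12)*(2) - (7)^2)
       = y^3 + (-12) y^2 + (-8) y + (47).
Simplifying: h(y) = y^3 - 12*y^2 - 8*y + 47.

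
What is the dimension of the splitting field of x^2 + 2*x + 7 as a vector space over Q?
[K:Q] = 2

The discriminant of x^2 + (2)*x + (7) is b^2 - 4c = 4 - (28) = -24. Since -24 is not a perfect square in Q, the polynomial is irreducible over Q. Its two roots generate a degree-2 extension, so [K:Q] = 2.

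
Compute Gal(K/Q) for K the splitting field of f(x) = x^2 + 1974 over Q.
Gal(K/Q) = Z/2Z (cyclic of order 2)

x^2 + 1974 is irreducible over Q since -1974 is not a rational square. The splitting field Q(sqrt(-1974)) has degree 2 over Q, and its unique nontrivial automorphism is sqrt(-1974) ↦ -sqrt(-1974). Hence Gal(Q(sqrt(-1974))/Q) = Z/2Z.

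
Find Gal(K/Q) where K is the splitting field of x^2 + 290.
Gal(K/Q) = Z/2Z (cyclic of order 2)

x^2 + 290 is irreducible over Q since -290 is not a rational square. The splitting field Q(sqrt(-290)) has degree 2 over Q, and its unique nontrivial automorphism is sqrt(-290) ↦ -sqrt(-290). Hence Gal(Q(sqrt(-290))/Q) = Z/2Z.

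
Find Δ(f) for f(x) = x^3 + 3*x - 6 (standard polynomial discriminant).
Δ = -1080

For a depressed cubic x^3 + p x + q the discriminant is Δ = -4 p^3 - 27 q^2 = -4*(3)^3 - 27*(-6)^2 = -108 - 972 = -1080.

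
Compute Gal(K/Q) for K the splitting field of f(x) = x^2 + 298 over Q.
Gal(K/Q) = Z/2Z (cyclic of order 2)

x^2 + 298 is irreducible over Q since -298 is not a rational square. The splitting field Q(sqrt(-298)) has degree 2 over Q, and its unique nontrivial automorphism is sqrt(-298) ↦ -sqrt(-298). Hence Gal(Q(sqrt(-298))/Q) = Z/2Z.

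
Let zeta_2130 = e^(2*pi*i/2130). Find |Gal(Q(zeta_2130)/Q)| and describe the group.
|Gal(Q(zeta_2130)/Q)| = phi(2130) = 560; group ≅ (Z/2130Z)^* ≅ Z/2Z × Z/4Z × Z/70Z

The n-th cyclotomic polynomial Φ_2130(x) is the minimal polynomial of zeta_2130 over Q and has degree phi(2130) = 560. So Q(zeta_2130) is a degree-560 Galois extension with Galois group (Z/2130Z)^*. By CRT, (Z/2130Z)^* ≅ (Z/2Z)^* × (Z/3Z)^* × (Z/5Z)^* × (Z/71Z)^*. Each prime-power unit group is (Z/2Z)^* ≅ trivial group (order 1); (Z/3Z)^* ≅ Z/2Z; (Z/5Z)^* ≅ Z/4Z; (Z/71Z)^* ≅ Z/70Z. Hence Gal(Q(zeta_2130)/Q) ≅ Z/2Z × Z/4Z × Z/70Z.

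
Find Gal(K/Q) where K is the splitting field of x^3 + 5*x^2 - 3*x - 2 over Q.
Gal(K/Q) = S_3 (symmetric group of order 6)

Compute the discriminant of x^3 + (5)*x^2 + (-3)*x + (-2): Δ = 1765. Since Δ is not a rational square, the Galois group is not contained in A_3; it must be the full S_3 (irreducibility of the cubic rules out anything smaller).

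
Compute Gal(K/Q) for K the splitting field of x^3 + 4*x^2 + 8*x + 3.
Gal(K/Q) = S_3 (symmetric group of order 6)

Compute the discriminant of x^3 + (4)*x^2 + (8)*x + (3): Δ = -307. Since Δ is not a rational square, the Galois group is not contained in A_3; it must be the full S_3 (irreducibility of the cubic rules out anything smaller).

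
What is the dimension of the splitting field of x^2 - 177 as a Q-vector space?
[K:Q] = 2

The polynomial x^2 - 177 is irreducible over Q since 177 is not a perfect square. Its splitting field is Q(sqrt(177)), which has degree 2 over Q.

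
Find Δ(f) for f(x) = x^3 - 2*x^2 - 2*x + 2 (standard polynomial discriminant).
Δ = 148

For x^3 + a x^2 + b x + c the discriminant is Δ = 18 a b c - 4 a^3 c + a^2 b^2 - 4 b^3 - 27 c^2.
Plug a = -2, b = -2, c = 2:
  18*(-2)*(-2)*(2) - 4*(-2)^3*(2) + (-2)^2*(-2)^2 - 4*(-2)^3 - 27*(2)^2
  = 144 + (64) + 16 + (32) + (-108)
  = 148.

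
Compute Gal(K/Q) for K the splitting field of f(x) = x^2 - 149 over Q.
Gal(K/Q) = Z/2Z (cyclic of order 2)

x^2 - 149 is irreducible over Q since 149 is not a rational square. The splitting field Q(sqrt(149)) has degree 2 over Q, and its unique nontrivial automorphism is sqrt(149) ↦ -sqrt(149). Hence Gal(Q(sqrt(149))/Q) = Z/2Z.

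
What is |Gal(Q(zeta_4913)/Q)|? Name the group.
|Gal(Q(zeta_4913)/Q)| = phi(4913) = 4624; group ≅ (Z/4913Z)^* ≅ Z/4624Z

The n-th cyclotomic polynomial Φ_4913(x) is the minimal polynomial of zeta_4913 over Q and has degree phi(4913) = 4624. So Q(zeta_4913) is a degree-4624 Galois extension with Galois group (Z/4913Z)^*. (Z/4913Z)^* is cyclic since 4913 is an odd prime power (or 4). Hence Gal(Q(zeta_4913)/Q) ≅ Z/4624Z.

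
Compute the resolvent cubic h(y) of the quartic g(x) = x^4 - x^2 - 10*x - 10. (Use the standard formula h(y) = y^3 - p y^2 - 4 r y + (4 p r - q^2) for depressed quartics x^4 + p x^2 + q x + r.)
h(y) = y^3 + y^2 + 40*y - 60

Identify coefficients: p = -1, q = -10, r = -10.
Plug into h(y) = y^3 - p y^2 - 4 r y + (4 p r - q^2):
  h(y) = y^3 - (-1) y^2 - 4*(-10) y + (4*(-1)*(-10) - (-10)^2)
       = y^3 + (1) y^2 + (40) y + (-60).
Simplifying: h(y) = y^3 + y^2 + 40*y - 60.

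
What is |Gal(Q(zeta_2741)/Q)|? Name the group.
|Gal(Q(zeta_2741)/Q)| = phi(2741) = 2740; group ≅ (Z/2741Z)^* ≅ Z/2740Z

The n-th cyclotomic polynomial Φ_2741(x) is the minimal polynomial of zeta_2741 over Q and has degree phi(2741) = 2740. So Q(zeta_2741) is a degree-2740 Galois extension with Galois group (Z/2741Z)^*. (Z/2741Z)^* is cyclic since 2741 is an odd prime power (or 4). Hence Gal(Q(zeta_2741)/Q) ≅ Z/2740Z.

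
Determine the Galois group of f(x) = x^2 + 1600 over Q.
Gal(K/Q) = Z/2Z (cyclic of order 2)

x^2 + 1600 is irreducible over Q since -1600 is not a rational square. The splitting field Q(sqrt(-1600)) has degree 2 over Q, and its unique nontrivial automorphism is sqrt(-1600) ↦ -sqrt(-1600). Hence Gal(Q(sqrt(-1600))/Q) = Z/2Z.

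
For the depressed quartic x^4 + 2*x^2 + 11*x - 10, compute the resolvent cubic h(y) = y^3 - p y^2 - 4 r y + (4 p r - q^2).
h(y) = y^3 - 2*y^2 + 40*y - 201

Identify coefficients: p = 2, q = 11, r = -10.
Plug into h(y) = y^3 - p y^2 - 4 r y + (4 p r - q^2):
  h(y) = y^3 - (2) y^2 - 4*(-10) y + (4*(2)*(-10) - (11)^2)
       = y^3 + (-2) y^2 + (40) y + (-201).
Simplifying: h(y) = y^3 - 2*y^2 + 40*y - 201.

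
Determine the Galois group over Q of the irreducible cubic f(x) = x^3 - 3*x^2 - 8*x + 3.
Gal(K/Q) = S_3 (symmetric group of order 6)

Compute the discriminant of x^3 + (-3)*x^2 + (-8)*x + (3): Δ = 4001. Since Δ is not a rational square, the Galois group is not contained in A_3; it must be the full S_3 (irreducibility of the cubic rules out anything smaller).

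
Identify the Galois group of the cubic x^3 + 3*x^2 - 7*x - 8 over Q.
Gal(K/Q) = S_3 (symmetric group of order 6)

Compute the discriminant of x^3 + (3)*x^2 + (-7)*x + (-8): Δ = 3973. Since Δ is not a rational square, the Galois group is not contained in A_3; it must be the full S_3 (irreducibility of the cubic rules out anything smaller).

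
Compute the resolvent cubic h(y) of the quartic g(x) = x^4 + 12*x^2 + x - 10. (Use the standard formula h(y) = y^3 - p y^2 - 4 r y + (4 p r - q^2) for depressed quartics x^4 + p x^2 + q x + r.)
h(y) = y^3 - 12*y^2 + 40*y - 481

Identify coefficients: p = 12, q = 1, r = -10.
Plug into h(y) = y^3 - p y^2 - 4 r y + (4 p r - q^2):
  h(y) = y^3 - (12) y^2 - 4*(-10) y + (4*(12)*(-10) - (1)^2)
       = y^3 + (-12) y^2 + (40) y + (-481).
Simplifying: h(y) = y^3 - 12*y^2 + 40*y - 481.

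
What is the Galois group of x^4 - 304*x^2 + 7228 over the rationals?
Gal(K/Q) = V_4 (Klein four-group, Z/2Z × Z/2Z)

f factors as (x^2 - 26)(x^2 - 278), so the splitting field is K = Q(sqrt(26), sqrt(278)). The elements 26, 278, 7228 are all non-squares in Q, so sqrt(26) and sqrt(278) generate independent quadratic extensions. Thus [K:Q] = 4 and Gal(K/Q) is generated by the two order-2 automorphisms sqrt(26) ↦ -sqrt(26) and sqrt(278) ↦ -sqrt(278), giving V_4.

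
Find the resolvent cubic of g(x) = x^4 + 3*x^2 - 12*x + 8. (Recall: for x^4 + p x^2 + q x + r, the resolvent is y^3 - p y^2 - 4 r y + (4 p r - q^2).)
h(y) = y^3 - 3*y^2 - 32*y - 48

Identify coefficients: p = 3, q = -12, r = 8.
Plug into h(y) = y^3 - p y^2 - 4 r y + (4 p r - q^2):
  h(y) = y^3 - (3) y^2 - 4*(8) y + (4*(3)*(8) - (-12)^2)
       = y^3 + (-3) y^2 + (-32) y + (-48).
Simplifying: h(y) = y^3 - 3*y^2 - 32*y - 48.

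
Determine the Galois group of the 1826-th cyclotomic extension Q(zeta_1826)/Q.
|Gal(Q(zeta_1826)/Q)| = phi(1826) = 820; group ≅ (Z/1826Z)^* ≅ Z/10Z × Z/82Z

The n-th cyclotomic polynomial Φ_1826(x) is the minimal polynomial of zeta_1826 over Q and has degree phi(1826) = 820. So Q(zeta_1826) is a degree-820 Galois extension with Galois group (Z/1826Z)^*. By CRT, (Z/1826Z)^* ≅ (Z/2Z)^* × (Z/11Z)^* × (Z/83Z)^*. Each prime-power unit group is (Z/2Z)^* ≅ trivial group (order 1); (Z/11Z)^* ≅ Z/10Z; (Z/83Z)^* ≅ Z/82Z. Hence Gal(Q(zeta_1826)/Q) ≅ Z/10Z × Z/82Z.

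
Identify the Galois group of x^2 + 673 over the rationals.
Gal(K/Q) = Z/2Z (cyclic of order 2)

x^2 + 673 is irreducible over Q since -673 is not a rational square. The splitting field Q(sqrt(-673)) has degree 2 over Q, and its unique nontrivial automorphism is sqrt(-673) ↦ -sqrt(-673). Hence Gal(Q(sqrt(-673))/Q) = Z/2Z.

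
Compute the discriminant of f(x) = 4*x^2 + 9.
Δ = -144

For a quadratic a x^2 + b x + c the discriminant is Δ = b^2 - 4ac = (0)^2 - 4*(4)*(9) = 0 - (144) = -144.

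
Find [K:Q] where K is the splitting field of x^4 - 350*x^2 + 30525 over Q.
[K:Q] = 4

f factors as (x^2 - 165)(x^2 - 185); the splitting field is K = Q(sqrt(165), sqrt(185)). Since 165, 185, and 30525 are all non-squares in Q, the three subfields Q(sqrt(165)), Q(sqrt(185)), Q(sqrt(30525)) are distinct degree-2 extensions, so [K:Q] = 4 (Klein four Galois group).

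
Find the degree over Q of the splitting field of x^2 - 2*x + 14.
[K:Q] = 2

The discriminant of x^2 + (-2)*x + (14) is b^2 - 4c = 4 - (56) = -52. Since -52 is not a perfect square in Q, the polynomial is irreducible over Q. Its two roots generate a degree-2 extension, so [K:Q] = 2.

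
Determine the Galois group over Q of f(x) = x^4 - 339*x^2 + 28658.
Gal(K/Q) = V_4 (Klein four-group, Z/2Z × Z/2Z)

f factors as (x^2 - 178)(x^2 - 161), so the splitting field is K = Q(sqrt(178), sqrt(161)). The elements 178, 161, 28658 are all non-squares in Q, so sqrt(178) and sqrt(161) generate independent quadratic extensions. Thus [K:Q] = 4 and Gal(K/Q) is generated by the two order-2 automorphisms sqrt(178) ↦ -sqrt(178) and sqrt(161) ↦ -sqrt(161), giving V_4.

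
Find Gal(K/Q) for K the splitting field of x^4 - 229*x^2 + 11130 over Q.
Gal(K/Q) = V_4 (Klein four-group, Z/2Z × Z/2Z)

f factors as (x^2 - 70)(x^2 - 159), so the splitting field is K = Q(sqrt(70), sqrt(159)). The elements 70, 159, 11130 are all non-squares in Q, so sqrt(70) and sqrt(159) generate independent quadratic extensions. Thus [K:Q] = 4 and Gal(K/Q) is generated by the two order-2 automorphisms sqrt(70) ↦ -sqrt(70) and sqrt(159) ↦ -sqrt(159), giving V_4.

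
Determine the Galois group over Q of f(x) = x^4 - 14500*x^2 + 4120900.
Gal(K/Q) = Z/2Z (cyclic of order 2)

f factors as (x^2 - 290)(x^2 - 14210), so the splitting field is K = Q(sqrt(290), sqrt(14210)). The squarefree part of 290 is 290 and the squarefree part of 14210 is also 290, so sqrt(290) and sqrt(14210) are both rational multiples of sqrt(290). Hence Q(sqrt(290)) = Q(sqrt(14210)) = Q(sqrt(290)), and the splitting field collapses to a single degree-2 extension with Galois group Z/2Z.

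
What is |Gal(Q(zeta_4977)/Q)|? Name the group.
|Gal(Q(zeta_4977)/Q)| = phi(4977) = 2808; group ≅ (Z/4977Z)^* ≅ Z/6Z × Z/6Z × Z/78Z

The n-th cyclotomic polynomial Φ_4977(x) is the minimal polynomial of zeta_4977 over Q and has degree phi(4977) = 2808. So Q(zeta_4977) is a degree-2808 Galois extension with Galois group (Z/4977Z)^*. By CRT, (Z/4977Z)^* ≅ (Z/9Z)^* × (Z/7Z)^* × (Z/79Z)^*. Each prime-power unit group is (Z/9Z)^* ≅ Z/6Z; (Z/7Z)^* ≅ Z/6Z; (Z/79Z)^* ≅ Z/78Z. Hence Gal(Q(zeta_4977)/Q) ≅ Z/6Z × Z/6Z × Z/78Z.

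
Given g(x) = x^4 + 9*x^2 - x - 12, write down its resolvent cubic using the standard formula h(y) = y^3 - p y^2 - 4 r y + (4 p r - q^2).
h(y) = y^3 - 9*y^2 + 48*y - 433

Identify coefficients: p = 9, q = -1, r = -12.
Plug into h(y) = y^3 - p y^2 - 4 r y + (4 p r - q^2):
  h(y) = y^3 - (9) y^2 - 4*(-12) y + (4*(9)*(-12) - (-1)^2)
       = y^3 + (-9) y^2 + (48) y + (-433).
Simplifying: h(y) = y^3 - 9*y^2 + 48*y - 433.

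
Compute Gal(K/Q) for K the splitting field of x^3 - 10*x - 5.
Gal(K/Q) = S_3 (symmetric group of order 6)

Compute the discriminant of x^3 + (0)*x^2 + (-10)*x + (-5): Δ = 3325. Since Δ is not a rational square, the Galois group is not contained in A_3; it must be the full S_3 (irreducibility of the cubic rules out anything smaller).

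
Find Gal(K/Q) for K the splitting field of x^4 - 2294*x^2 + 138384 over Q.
Gal(K/Q) = Z/2Z (cyclic of order 2)

f factors as (x^2 - 2232)(x^2 - 62), so the splitting field is K = Q(sqrt(2232), sqrt(62)). The squarefree part of 2232 is 62 and the squarefree part of 62 is also 62, so sqrt(2232) and sqrt(62) are both rational multiples of sqrt(62). Hence Q(sqrt(2232)) = Q(sqrt(62)) = Q(sqrt(62)), and the splitting field collapses to a single degree-2 extension with Galois group Z/2Z.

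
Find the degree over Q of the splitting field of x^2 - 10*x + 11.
[K:Q] = 2

The discriminant of x^2 + (-10)*x + (11) is b^2 - 4c = 100 - (44) = 56. Since 56 is not a perfect square in Q, the polynomial is irreducible over Q. Its two roots generate a degree-2 extension, so [K:Q] = 2.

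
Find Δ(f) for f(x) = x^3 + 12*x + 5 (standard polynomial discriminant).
Δ = -7587

For a depressed cubic x^3 + p x + q the discriminant is Δ = -4 p^3 - 27 q^2 = -4*(12)^3 - 27*(5)^2 = -6912 - 675 = -7587.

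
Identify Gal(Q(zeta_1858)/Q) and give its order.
|Gal(Q(zeta_1858)/Q)| = phi(1858) = 928; group ≅ (Z/1858Z)^* ≅ Z/928Z

The n-th cyclotomic polynomial Φ_1858(x) is the minimal polynomial of zeta_1858 over Q and has degree phi(1858) = 928. So Q(zeta_1858) is a degree-928 Galois extension with Galois group (Z/1858Z)^*. By CRT, (Z/1858Z)^* ≅ (Z/2Z)^* × (Z/929Z)^*. Each prime-power unit group is (Z/2Z)^* ≅ trivial group (order 1); (Z/929Z)^* ≅ Z/928Z. Hence Gal(Q(zeta_1858)/Q) ≅ Z/928Z.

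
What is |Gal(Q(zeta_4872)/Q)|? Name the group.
|Gal(Q(zeta_4872)/Q)| = phi(4872) = 1344; group ≅ (Z/4872Z)^* ≅ Z/2Z × Z/2Z × Z/2Z × Z/6Z × Z/28Z

The n-th cyclotomic polynomial Φ_4872(x) is the minimal polynomial of zeta_4872 over Q and has degree phi(4872) = 1344. So Q(zeta_4872) is a degree-1344 Galois extension with Galois group (Z/4872Z)^*. By CRT, (Z/4872Z)^* ≅ (Z/8Z)^* × (Z/3Z)^* × (Z/7Z)^* × (Z/29Z)^*. Each prime-power unit group is (Z/8Z)^* ≅ Z/2Z × Z/2Z; (Z/3Z)^* ≅ Z/2Z; (Z/7Z)^* ≅ Z/6Z; (Z/29Z)^* ≅ Z/28Z. Hence Gal(Q(zeta_4872)/Q) ≅ Z/2Z × Z/2Z × Z/2Z × Z/6Z × Z/28Z.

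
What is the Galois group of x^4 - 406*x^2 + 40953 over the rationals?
Gal(K/Q) = V_4 (Klein four-group, Z/2Z × Z/2Z)

f factors as (x^2 - 219)(x^2 - 187), so the splitting field is K = Q(sqrt(219), sqrt(187)). The elements 219, 187, 40953 are all non-squares in Q, so sqrt(219) and sqrt(187) generate independent quadratic extensions. Thus [K:Q] = 4 and Gal(K/Q) is generated by the two order-2 automorphisms sqrt(219) ↦ -sqrt(219) and sqrt(187) ↦ -sqrt(187), giving V_4.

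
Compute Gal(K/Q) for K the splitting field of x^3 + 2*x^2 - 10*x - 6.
Gal(K/Q) = S_3 (symmetric group of order 6)

Compute the discriminant of x^3 + (2)*x^2 + (-10)*x + (-6): Δ = 5780. Since Δ is not a rational square, the Galois group is not contained in A_3; it must be the full S_3 (irreducibility of the cubic rules out anything smaller).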